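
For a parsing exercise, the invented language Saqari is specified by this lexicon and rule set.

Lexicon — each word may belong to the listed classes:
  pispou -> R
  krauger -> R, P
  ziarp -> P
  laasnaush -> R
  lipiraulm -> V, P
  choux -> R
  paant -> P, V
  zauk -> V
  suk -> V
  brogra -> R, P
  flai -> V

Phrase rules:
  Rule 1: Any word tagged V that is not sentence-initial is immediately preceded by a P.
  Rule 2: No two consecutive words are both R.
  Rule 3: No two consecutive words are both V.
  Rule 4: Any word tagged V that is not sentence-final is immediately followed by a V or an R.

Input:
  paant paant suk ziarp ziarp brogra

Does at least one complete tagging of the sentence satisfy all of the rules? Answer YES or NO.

NO

Candidates per position — 1:paant {P,V}; 2:paant {P,V}; 3:suk {V}; 4:ziarp {P}; 5:ziarp {P}; 6:brogra {R,P}.
Rule 4 cannot be satisfied by any choice of tags from the lexicon.
So there is no consistent tagging.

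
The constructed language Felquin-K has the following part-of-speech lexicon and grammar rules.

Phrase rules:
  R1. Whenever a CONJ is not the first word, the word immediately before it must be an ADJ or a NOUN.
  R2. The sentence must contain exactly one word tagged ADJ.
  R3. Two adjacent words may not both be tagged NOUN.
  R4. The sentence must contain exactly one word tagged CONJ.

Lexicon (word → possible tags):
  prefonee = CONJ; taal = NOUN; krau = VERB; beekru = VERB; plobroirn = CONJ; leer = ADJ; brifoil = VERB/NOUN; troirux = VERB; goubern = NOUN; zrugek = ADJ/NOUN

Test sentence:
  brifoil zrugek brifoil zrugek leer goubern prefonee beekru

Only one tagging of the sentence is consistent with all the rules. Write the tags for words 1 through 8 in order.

VERB NOUN VERB NOUN ADJ NOUN CONJ VERB

Candidates per position — 1:brifoil {VERB,NOUN}; 2:zrugek {ADJ,NOUN}; 3:brifoil {VERB,NOUN}; 4:zrugek {ADJ,NOUN}; 5:leer {ADJ}; 6:goubern {NOUN}; 7:prefonee {CONJ}; 8:beekru {VERB}.
Word 2 cannot be ADJ — rule 2 would then fail for every completion. It is NOUN.
Word 3 cannot be NOUN — rule 3 would then fail for every completion. It is VERB.
Word 4 cannot be ADJ — rule 2 would then fail for every completion. It is NOUN.
Word 1 cannot be NOUN — rule 3 would then fail for every completion. It is VERB.
That leaves exactly one tagging: VERB NOUN VERB NOUN ADJ NOUN CONJ VERB.
Verifying each rule — rule 1 holds; rule 2 holds; rule 3 holds; rule 4 holds.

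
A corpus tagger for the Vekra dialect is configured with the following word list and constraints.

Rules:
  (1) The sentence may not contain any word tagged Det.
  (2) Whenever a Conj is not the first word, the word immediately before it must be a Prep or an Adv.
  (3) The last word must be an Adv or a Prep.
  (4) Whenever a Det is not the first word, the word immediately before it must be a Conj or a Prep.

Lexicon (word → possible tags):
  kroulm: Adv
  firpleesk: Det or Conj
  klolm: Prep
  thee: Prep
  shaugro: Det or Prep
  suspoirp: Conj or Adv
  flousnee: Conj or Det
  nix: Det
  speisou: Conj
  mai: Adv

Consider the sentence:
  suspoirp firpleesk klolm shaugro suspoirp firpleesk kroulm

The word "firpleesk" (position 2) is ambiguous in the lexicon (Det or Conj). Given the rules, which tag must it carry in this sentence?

Conj

Candidates per position — 1:suspoirp {Conj,Adv}; 2:firpleesk {Det,Conj}; 3:klolm {Prep}; 4:shaugro {Det,Prep}; 5:suspoirp {Conj,Adv}; 6:firpleesk {Det,Conj}; 7:kroulm {Adv}.
Position 2: Det is ruled out by rule 1; that leaves Conj.
Position 4: Det is ruled out by rule 1; that leaves Prep.
Position 6: Det is ruled out by rule 1; that leaves Conj.
Position 1: Conj is ruled out by rule 2; that leaves Adv.
Position 5: Conj is ruled out by rule 2; that leaves Adv.
The only consistent sequence is: Adv Conj Prep Prep Adv Conj Adv.
Rule-by-rule: rule 1 ok; rule 2 ok; rule 3 ok; rule 4 ok.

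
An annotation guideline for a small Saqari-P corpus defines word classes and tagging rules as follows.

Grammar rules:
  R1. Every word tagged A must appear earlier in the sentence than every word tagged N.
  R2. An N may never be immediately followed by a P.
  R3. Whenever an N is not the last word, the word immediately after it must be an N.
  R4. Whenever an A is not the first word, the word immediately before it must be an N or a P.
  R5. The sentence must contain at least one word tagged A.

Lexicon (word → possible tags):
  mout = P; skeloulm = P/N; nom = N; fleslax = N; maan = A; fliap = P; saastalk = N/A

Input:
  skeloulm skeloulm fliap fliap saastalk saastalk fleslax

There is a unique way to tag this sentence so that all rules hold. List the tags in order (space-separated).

P P P P A N N

Candidates per position — 1:skeloulm {P,N}; 2:skeloulm {P,N}; 3:fliap {P}; 4:fliap {P}; 5:saastalk {N,A}; 6:saastalk {N,A}; 7:fleslax {N}.
At position 1, choosing N makes rule 2 impossible to satisfy; hence P.
At position 2, choosing N makes rule 2 impossible to satisfy; hence P.
The remaining ambiguous positions (5, 6) are resolved jointly — only one combination satisfies every rule.
The unique satisfying tagging is: P P P P A N N.
Check: rule 1 holds; rule 2 holds; rule 3 holds; rule 4 holds; rule 5 holds.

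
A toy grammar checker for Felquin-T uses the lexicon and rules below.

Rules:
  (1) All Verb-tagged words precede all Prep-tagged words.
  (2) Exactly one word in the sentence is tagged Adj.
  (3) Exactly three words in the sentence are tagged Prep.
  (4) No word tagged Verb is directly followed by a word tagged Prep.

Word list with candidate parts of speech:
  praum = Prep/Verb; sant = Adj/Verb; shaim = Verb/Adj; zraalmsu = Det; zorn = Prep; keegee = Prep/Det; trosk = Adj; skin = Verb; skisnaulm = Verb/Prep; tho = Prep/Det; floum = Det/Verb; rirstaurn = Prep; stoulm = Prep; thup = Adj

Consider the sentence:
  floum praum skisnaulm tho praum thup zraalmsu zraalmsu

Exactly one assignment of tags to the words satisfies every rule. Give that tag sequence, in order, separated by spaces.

Det Prep Prep Det Prep Adj Det Det

Candidates per position — 1:floum {Det,Verb}; 2:praum {Prep,Verb}; 3:skisnaulm {Verb,Prep}; 4:tho {Prep,Det}; 5:praum {Prep,Verb}; 6:thup {Adj}; 7:zraalmsu {Det}; 8:zraalmsu {Det}.
The remaining ambiguous positions (1, 2, 3, 4, 5) are resolved jointly — only one combination satisfies every rule.
The unique satisfying tagging is: Det Prep Prep Det Prep Adj Det Det.
Check: rule 1 ok; rule 2 ok; rule 3 ok; rule 4 ok.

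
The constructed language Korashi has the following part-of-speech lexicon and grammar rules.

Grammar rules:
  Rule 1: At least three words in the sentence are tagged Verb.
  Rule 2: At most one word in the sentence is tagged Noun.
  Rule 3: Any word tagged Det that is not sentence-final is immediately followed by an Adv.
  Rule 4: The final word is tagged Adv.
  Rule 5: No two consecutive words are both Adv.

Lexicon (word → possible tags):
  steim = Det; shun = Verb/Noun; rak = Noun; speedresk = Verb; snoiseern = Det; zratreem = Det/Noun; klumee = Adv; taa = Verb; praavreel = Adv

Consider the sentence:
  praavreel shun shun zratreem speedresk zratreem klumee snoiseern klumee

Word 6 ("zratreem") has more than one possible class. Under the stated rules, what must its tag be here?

Candidates per position — 1:praavreel {Adv}; 2:shun {Verb,Noun}; 3:shun {Verb,Noun}; 4:zratreem {Det,Noun}; 5:speedresk {Verb}; 6:zratreem {Det,Noun}; 7:klumee {Adv}; 8:snoiseern {Det}; 9:klumee {Adv}.
Word 2 cannot be Noun — rule 1 would then fail for every completion. It is Verb.
Word 3 cannot be Noun — rule 1 would then fail for every completion. It is Verb.
Word 4 cannot be Det — rule 3 would then fail for every completion. It is Noun.
Word 6 cannot be Noun — rule 2 would then fail for every completion. It is Det.
The only consistent sequence is: Adv Verb Verb Noun Verb Det Adv Det Adv.
Check: rule 1 ✓; rule 2 ✓; rule 3 ✓; rule 4 ✓; rule 5 ✓.

Det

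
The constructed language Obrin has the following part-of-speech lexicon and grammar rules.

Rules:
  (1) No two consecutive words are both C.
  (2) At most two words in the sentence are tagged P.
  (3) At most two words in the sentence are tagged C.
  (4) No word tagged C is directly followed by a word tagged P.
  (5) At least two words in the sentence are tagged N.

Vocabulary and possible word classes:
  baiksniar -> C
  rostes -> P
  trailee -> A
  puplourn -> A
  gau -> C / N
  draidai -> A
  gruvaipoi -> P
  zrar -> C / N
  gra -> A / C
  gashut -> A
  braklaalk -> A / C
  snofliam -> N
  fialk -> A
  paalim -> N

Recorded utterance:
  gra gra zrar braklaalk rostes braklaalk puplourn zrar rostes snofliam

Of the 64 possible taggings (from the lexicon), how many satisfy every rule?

Candidates per position — 1:gra {A,C}; 2:gra {A,C}; 3:zrar {C,N}; 4:braklaalk {A,C}; 5:rostes {P}; 6:braklaalk {A,C}; 7:puplourn {A}; 8:zrar {C,N}; 9:rostes {P}; 10:snofliam {N}.
There are 64 candidate sequences in total.
Checking each against the rules leaves 9 sequences.
Count = 9.

9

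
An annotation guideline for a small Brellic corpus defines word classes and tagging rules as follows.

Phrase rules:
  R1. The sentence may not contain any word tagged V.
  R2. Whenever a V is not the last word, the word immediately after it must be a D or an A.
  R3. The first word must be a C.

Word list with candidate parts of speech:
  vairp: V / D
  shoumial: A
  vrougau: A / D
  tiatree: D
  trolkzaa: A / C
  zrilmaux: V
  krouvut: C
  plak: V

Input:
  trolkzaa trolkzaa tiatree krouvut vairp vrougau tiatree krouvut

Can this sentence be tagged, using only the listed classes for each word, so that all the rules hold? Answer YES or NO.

YES

Candidates per position — 1:trolkzaa {A,C}; 2:trolkzaa {A,C}; 3:tiatree {D}; 4:krouvut {C}; 5:vairp {V,D}; 6:vrougau {A,D}; 7:tiatree {D}; 8:krouvut {C}.
One satisfying assignment: C A D C D A D C.
Rule-by-rule: rule 1 ✓; rule 2 ✓; rule 3 ✓.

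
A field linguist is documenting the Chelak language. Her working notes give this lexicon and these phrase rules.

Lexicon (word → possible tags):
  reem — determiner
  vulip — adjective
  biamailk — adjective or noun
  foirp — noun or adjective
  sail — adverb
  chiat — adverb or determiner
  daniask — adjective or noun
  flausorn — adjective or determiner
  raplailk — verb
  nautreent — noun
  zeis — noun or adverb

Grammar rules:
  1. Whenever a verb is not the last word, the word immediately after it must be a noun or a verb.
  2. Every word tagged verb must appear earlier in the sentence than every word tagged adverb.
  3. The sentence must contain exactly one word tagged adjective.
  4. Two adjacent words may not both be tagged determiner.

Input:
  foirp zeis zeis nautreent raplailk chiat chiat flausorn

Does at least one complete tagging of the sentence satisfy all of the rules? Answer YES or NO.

Candidates per position — 1:foirp {noun,adjective}; 2:zeis {noun,adverb}; 3:zeis {noun,adverb}; 4:nautreent {noun}; 5:raplailk {verb}; 6:chiat {adverb,determiner}; 7:chiat {adverb,determiner}; 8:flausorn {adjective,determiner}.
Rule 1 cannot be satisfied by any choice of tags from the lexicon.
So there is no consistent tagging.

NO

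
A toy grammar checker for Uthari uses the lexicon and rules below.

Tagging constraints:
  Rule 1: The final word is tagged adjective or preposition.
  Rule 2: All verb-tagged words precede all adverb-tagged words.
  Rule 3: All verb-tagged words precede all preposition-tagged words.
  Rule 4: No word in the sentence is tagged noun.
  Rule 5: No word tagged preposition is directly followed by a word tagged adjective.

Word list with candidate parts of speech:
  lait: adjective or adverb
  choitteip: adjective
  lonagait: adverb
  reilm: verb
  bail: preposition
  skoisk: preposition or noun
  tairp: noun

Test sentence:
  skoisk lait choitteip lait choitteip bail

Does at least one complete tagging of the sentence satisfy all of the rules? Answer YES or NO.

Candidates per position — 1:skoisk {preposition,noun}; 2:lait {adjective,adverb}; 3:choitteip {adjective}; 4:lait {adjective,adverb}; 5:choitteip {adjective}; 6:bail {preposition}.
One satisfying assignment: preposition adverb adjective adverb adjective preposition.
Verifying each rule — rule 1 ok; rule 2 ok; rule 3 ok; rule 4 ok; rule 5 ok.

YES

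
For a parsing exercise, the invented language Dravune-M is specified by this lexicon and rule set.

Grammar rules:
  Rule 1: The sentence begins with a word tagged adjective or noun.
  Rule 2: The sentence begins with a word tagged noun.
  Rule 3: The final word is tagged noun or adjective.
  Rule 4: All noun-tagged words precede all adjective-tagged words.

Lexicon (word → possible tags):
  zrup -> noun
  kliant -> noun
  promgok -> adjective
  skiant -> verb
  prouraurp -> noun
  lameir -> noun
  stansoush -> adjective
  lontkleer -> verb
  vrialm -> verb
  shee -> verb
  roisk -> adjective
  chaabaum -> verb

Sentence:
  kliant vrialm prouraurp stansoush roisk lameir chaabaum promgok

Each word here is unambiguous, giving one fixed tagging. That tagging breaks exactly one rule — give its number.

4

Fixed tagging: noun verb noun adjective adjective noun verb adjective.
Rule check: R1 holds, R2 holds, R3 holds, R4 violated.
Only rule 4 fails.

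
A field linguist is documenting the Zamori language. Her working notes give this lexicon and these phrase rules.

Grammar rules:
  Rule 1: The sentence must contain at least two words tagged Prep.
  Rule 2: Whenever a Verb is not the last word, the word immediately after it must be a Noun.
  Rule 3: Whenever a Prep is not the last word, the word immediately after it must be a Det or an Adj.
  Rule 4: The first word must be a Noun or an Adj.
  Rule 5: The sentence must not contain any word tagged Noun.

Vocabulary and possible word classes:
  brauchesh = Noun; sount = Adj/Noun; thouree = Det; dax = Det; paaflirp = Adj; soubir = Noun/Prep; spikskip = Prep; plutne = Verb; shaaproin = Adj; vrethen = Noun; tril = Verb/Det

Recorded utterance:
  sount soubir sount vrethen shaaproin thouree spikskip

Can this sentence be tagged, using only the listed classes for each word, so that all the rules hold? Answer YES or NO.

NO

Candidates per position — 1:sount {Adj,Noun}; 2:soubir {Noun,Prep}; 3:sount {Adj,Noun}; 4:vrethen {Noun}; 5:shaaproin {Adj}; 6:thouree {Det}; 7:spikskip {Prep}.
Rule 5 cannot be satisfied by any choice of tags from the lexicon.
So there is no consistent tagging.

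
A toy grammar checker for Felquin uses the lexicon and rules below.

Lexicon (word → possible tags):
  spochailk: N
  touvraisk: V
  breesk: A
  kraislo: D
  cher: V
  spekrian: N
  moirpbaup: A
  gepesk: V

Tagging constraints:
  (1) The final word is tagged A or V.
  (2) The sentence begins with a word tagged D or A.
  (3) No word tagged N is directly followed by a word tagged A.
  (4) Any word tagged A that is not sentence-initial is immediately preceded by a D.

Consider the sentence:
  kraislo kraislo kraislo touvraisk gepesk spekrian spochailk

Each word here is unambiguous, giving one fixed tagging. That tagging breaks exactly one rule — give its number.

Fixed tagging: D D D V V N N.
Rule check: R1 fails, R2 ok, R3 ok, R4 ok.
Only rule 1 fails.

1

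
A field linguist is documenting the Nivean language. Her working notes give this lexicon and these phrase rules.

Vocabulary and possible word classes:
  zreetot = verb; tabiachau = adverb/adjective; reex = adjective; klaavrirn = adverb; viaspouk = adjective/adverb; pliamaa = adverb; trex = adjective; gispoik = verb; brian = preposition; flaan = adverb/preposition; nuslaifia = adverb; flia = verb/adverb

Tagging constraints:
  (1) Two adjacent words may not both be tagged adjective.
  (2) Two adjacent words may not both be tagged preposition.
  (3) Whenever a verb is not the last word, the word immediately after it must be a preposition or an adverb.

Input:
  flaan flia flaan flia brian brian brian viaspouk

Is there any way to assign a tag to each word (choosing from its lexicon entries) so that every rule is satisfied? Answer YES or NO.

Candidates per position — 1:flaan {adverb,preposition}; 2:flia {verb,adverb}; 3:flaan {adverb,preposition}; 4:flia {verb,adverb}; 5:brian {preposition}; 6:brian {preposition}; 7:brian {preposition}; 8:viaspouk {adjective,adverb}.
Rule 2 cannot be satisfied by any choice of tags from the lexicon.
So there is no consistent tagging.

NO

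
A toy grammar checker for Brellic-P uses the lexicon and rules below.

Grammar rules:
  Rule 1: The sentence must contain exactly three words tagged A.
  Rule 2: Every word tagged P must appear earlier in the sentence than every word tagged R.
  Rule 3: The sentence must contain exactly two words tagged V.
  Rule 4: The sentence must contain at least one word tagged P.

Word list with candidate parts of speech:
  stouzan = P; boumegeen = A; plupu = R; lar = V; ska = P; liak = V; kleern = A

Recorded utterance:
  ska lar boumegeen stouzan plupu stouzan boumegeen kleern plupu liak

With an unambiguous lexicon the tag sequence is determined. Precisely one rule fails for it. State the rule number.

Fixed tagging: P V A P R P A A R V.
Checking each rule: R1 ✓, R2 ✗, R3 ✓, R4 ✓.
Only rule 2 fails.

2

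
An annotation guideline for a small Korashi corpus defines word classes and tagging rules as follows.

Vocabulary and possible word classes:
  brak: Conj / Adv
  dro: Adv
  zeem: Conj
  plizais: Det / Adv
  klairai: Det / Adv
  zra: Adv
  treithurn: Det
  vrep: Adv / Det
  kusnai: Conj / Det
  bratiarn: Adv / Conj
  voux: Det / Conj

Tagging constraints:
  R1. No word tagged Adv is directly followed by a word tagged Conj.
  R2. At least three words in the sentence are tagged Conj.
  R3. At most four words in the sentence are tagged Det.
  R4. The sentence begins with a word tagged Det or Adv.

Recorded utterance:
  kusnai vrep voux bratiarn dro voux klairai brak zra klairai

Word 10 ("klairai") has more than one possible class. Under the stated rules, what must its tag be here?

Adv

Candidates per position — 1:kusnai {Conj,Det}; 2:vrep {Adv,Det}; 3:voux {Det,Conj}; 4:bratiarn {Adv,Conj}; 5:dro {Adv}; 6:voux {Det,Conj}; 7:klairai {Det,Adv}; 8:brak {Conj,Adv}; 9:zra {Adv}; 10:klairai {Det,Adv}.
Position 1: Conj is ruled out by rule 4; that leaves Det.
Position 6: Conj is ruled out by rule 1; that leaves Det.
Position 8: Adv is ruled out by rule 2; that leaves Conj.
Position 3: Det is ruled out by rule 2; that leaves Conj.
Position 4: Adv is ruled out by rule 2; that leaves Conj.
Position 7: Adv is ruled out by rule 1; that leaves Det.
Position 2: Adv is ruled out by rule 1; that leaves Det.
Position 10: Det is ruled out by rule 3; that leaves Adv.
The unique satisfying tagging is: Det Det Conj Conj Adv Det Det Conj Adv Adv.
Checking: rule 1 ✓; rule 2 ✓; rule 3 ✓; rule 4 ✓.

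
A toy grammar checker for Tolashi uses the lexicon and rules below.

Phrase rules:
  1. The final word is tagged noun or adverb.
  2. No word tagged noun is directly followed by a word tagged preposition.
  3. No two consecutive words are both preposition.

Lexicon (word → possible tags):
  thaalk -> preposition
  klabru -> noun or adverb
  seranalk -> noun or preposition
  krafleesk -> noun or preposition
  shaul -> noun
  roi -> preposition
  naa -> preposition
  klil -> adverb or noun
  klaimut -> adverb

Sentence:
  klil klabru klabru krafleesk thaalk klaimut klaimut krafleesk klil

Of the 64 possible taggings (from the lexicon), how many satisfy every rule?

0

Candidates per position — 1:klil {adverb,noun}; 2:klabru {noun,adverb}; 3:klabru {noun,adverb}; 4:krafleesk {noun,preposition}; 5:thaalk {preposition}; 6:klaimut {adverb}; 7:klaimut {adverb}; 8:krafleesk {noun,preposition}; 9:klil {adverb,noun}.
There are 64 candidate sequences in total.
Every candidate sequence violates at least one rule; no consistent tagging exists.
Count = 0.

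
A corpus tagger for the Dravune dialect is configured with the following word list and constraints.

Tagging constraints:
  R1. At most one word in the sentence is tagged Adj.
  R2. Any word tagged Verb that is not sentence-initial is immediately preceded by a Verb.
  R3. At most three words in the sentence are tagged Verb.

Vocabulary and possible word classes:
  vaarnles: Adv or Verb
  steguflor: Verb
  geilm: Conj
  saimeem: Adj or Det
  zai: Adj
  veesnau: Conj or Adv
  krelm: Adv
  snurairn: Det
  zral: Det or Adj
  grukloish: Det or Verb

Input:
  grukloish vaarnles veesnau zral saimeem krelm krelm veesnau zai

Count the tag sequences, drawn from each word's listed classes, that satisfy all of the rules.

12

Candidates per position — 1:grukloish {Det,Verb}; 2:vaarnles {Adv,Verb}; 3:veesnau {Conj,Adv}; 4:zral {Det,Adj}; 5:saimeem {Adj,Det}; 6:krelm {Adv}; 7:krelm {Adv}; 8:veesnau {Conj,Adv}; 9:zai {Adj}.
There are 64 candidate sequences in total.
Checking each against the rules leaves 12 sequences.
Count = 12.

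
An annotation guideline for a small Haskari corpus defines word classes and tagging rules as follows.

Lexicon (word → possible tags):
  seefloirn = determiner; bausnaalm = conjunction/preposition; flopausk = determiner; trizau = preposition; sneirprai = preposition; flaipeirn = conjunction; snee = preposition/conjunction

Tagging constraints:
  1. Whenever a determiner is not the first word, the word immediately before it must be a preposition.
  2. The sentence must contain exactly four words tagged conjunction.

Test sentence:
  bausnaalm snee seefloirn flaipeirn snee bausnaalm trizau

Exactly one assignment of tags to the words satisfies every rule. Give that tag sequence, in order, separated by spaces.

Candidates per position — 1:bausnaalm {conjunction,preposition}; 2:snee {preposition,conjunction}; 3:seefloirn {determiner}; 4:flaipeirn {conjunction}; 5:snee {preposition,conjunction}; 6:bausnaalm {conjunction,preposition}; 7:trizau {preposition}.
At position 2, choosing conjunction makes rule 1 impossible to satisfy; hence preposition.
At position 5, choosing preposition makes rule 2 impossible to satisfy; hence conjunction.
At position 6, choosing preposition makes rule 2 impossible to satisfy; hence conjunction.
At position 1, choosing preposition makes rule 2 impossible to satisfy; hence conjunction.
So the tagging must be: conjunction preposition determiner conjunction conjunction conjunction preposition.
Check: rule 1 holds; rule 2 holds.

conjunction preposition determiner conjunction conjunction conjunction preposition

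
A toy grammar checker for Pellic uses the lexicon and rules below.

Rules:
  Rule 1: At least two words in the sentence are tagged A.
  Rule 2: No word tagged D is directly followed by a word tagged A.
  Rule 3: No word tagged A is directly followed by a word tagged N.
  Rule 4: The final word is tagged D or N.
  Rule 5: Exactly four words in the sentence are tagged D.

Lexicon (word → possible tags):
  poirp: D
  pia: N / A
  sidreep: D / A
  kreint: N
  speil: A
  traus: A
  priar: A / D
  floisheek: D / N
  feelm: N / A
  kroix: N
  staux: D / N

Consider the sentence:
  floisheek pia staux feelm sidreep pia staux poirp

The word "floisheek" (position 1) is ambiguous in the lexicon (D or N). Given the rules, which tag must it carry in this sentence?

D

Candidates per position — 1:floisheek {D,N}; 2:pia {N,A}; 3:staux {D,N}; 4:feelm {N,A}; 5:sidreep {D,A}; 6:pia {N,A}; 7:staux {D,N}; 8:poirp {D}.
Position 1: the remaining choice is settled jointly with positions 2, 3, 4, 5, 6, 7 — only D at position 1 is part of a tagging that satisfies every rule.
The unique satisfying tagging is: D N D N A A D D.
Check: rule 1 satisfied; rule 2 satisfied; rule 3 satisfied; rule 4 satisfied; rule 5 satisfied.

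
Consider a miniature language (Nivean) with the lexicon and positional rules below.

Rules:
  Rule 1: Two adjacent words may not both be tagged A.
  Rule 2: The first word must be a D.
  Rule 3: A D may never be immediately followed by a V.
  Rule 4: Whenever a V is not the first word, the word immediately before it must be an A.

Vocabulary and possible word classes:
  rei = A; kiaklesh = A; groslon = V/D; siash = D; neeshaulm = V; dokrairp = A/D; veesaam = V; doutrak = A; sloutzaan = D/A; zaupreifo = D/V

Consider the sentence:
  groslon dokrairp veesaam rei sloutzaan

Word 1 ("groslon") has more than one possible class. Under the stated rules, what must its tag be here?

D

Candidates per position — 1:groslon {V,D}; 2:dokrairp {A,D}; 3:veesaam {V}; 4:rei {A}; 5:sloutzaan {D,A}.
Position 1: tagging it V would leave rule 2 unsatisfiable, so it must be D.
Position 2: tagging it D would leave rule 3 unsatisfiable, so it must be A.
Position 5: tagging it A would leave rule 1 unsatisfiable, so it must be D.
The only consistent sequence is: D A V A D.
Rule-by-rule: rule 1 holds; rule 2 holds; rule 3 holds; rule 4 holds.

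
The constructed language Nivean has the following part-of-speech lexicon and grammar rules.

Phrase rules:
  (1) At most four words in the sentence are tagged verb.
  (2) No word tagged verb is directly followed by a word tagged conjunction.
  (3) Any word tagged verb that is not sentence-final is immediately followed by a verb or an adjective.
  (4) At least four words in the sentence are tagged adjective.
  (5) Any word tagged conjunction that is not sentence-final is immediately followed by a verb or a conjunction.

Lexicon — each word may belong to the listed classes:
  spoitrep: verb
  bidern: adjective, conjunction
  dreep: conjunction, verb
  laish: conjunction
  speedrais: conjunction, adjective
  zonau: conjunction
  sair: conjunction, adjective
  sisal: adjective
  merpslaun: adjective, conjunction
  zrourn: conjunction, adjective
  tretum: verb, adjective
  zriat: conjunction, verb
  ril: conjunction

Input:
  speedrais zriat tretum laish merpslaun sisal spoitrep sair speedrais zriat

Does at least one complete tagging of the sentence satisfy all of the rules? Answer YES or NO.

NO

Candidates per position — 1:speedrais {conjunction,adjective}; 2:zriat {conjunction,verb}; 3:tretum {verb,adjective}; 4:laish {conjunction}; 5:merpslaun {adjective,conjunction}; 6:sisal {adjective}; 7:spoitrep {verb}; 8:sair {conjunction,adjective}; 9:speedrais {conjunction,adjective}; 10:zriat {conjunction,verb}.
Rule 5 cannot be satisfied by any choice of tags from the lexicon.
So there is no consistent tagging.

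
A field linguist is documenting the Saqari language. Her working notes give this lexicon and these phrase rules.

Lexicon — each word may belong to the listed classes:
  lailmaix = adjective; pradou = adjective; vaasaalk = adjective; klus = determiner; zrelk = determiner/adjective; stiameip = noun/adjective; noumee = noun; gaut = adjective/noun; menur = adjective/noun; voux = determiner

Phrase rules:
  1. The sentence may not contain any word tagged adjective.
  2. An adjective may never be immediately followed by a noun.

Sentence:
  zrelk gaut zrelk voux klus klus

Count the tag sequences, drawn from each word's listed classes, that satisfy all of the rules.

Candidates per position — 1:zrelk {determiner,adjective}; 2:gaut {adjective,noun}; 3:zrelk {determiner,adjective}; 4:voux {determiner}; 5:klus {determiner}; 6:klus {determiner}.
There are 8 candidate sequences in total.
The sequences that satisfy every rule: determiner noun determiner determiner determiner determiner.
Count = 1.

1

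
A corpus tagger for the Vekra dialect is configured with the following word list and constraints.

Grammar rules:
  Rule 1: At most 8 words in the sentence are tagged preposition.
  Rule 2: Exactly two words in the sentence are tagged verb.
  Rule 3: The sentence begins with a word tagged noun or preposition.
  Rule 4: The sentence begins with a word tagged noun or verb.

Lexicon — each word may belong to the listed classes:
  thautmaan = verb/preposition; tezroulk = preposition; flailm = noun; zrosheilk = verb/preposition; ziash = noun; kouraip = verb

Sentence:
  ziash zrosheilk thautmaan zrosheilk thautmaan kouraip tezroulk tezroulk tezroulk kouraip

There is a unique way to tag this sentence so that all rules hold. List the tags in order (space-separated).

Candidates per position — 1:ziash {noun}; 2:zrosheilk {verb,preposition}; 3:thautmaan {verb,preposition}; 4:zrosheilk {verb,preposition}; 5:thautmaan {verb,preposition}; 6:kouraip {verb}; 7:tezroulk {preposition}; 8:tezroulk {preposition}; 9:tezroulk {preposition}; 10:kouraip {verb}.
Word 2 cannot be verb — rule 2 would then fail for every completion. It is preposition.
Word 3 cannot be verb — rule 2 would then fail for every completion. It is preposition.
Word 4 cannot be verb — rule 2 would then fail for every completion. It is preposition.
Word 5 cannot be verb — rule 2 would then fail for every completion. It is preposition.
The only consistent sequence is: noun preposition preposition preposition preposition verb preposition preposition preposition verb.
Check: rule 1 holds; rule 2 holds; rule 3 holds; rule 4 holds.

noun preposition preposition preposition preposition verb preposition preposition preposition verb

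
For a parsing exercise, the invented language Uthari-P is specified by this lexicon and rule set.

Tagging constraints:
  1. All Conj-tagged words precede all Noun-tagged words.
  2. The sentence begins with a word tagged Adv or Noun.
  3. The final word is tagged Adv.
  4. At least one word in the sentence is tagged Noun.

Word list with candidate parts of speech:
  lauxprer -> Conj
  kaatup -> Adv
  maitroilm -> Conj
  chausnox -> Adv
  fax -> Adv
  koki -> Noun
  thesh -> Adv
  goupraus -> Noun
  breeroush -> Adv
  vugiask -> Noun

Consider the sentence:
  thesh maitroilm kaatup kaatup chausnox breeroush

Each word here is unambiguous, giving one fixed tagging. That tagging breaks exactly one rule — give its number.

4

Fixed tagging: Adv Conj Adv Adv Adv Adv.
Applying the rules: R1 pass, R2 pass, R3 pass, R4 fail.
Only rule 4 fails.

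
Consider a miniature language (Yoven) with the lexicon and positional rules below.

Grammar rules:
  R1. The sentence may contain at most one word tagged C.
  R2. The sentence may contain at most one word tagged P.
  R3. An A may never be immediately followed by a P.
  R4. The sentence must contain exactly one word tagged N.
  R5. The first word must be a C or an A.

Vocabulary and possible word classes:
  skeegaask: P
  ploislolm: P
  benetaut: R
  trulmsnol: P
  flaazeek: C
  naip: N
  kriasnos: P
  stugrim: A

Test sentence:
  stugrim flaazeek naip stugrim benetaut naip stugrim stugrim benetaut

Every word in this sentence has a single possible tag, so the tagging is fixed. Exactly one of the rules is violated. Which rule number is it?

4

Fixed tagging: A C N A R N A A R.
Checking each rule: R1 ✓, R2 ✓, R3 ✓, R4 ✗, R5 ✓.
Only rule 4 fails.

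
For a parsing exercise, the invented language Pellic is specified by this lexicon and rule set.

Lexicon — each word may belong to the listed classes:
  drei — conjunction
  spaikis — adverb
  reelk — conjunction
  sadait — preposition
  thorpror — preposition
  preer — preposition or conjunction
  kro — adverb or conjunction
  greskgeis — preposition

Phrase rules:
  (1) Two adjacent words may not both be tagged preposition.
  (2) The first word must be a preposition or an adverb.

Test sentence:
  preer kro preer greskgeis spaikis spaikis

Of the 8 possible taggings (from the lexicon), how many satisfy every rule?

2

Candidates per position — 1:preer {preposition,conjunction}; 2:kro {adverb,conjunction}; 3:preer {preposition,conjunction}; 4:greskgeis {preposition}; 5:spaikis {adverb}; 6:spaikis {adverb}.
There are 8 candidate sequences in total.
The sequences that satisfy every rule: preposition adverb conjunction preposition adverb adverb; preposition conjunction conjunction preposition adverb adverb.
Count = 2.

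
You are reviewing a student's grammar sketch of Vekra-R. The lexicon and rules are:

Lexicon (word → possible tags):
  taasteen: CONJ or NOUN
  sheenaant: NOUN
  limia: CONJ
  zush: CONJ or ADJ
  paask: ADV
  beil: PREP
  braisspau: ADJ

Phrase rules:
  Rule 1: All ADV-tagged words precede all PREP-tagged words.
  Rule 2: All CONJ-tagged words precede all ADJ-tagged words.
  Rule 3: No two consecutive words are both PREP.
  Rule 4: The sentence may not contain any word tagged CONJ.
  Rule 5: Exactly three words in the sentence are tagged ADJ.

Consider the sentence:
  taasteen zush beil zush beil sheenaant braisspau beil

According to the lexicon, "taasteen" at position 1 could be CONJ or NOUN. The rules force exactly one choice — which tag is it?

Candidates per position — 1:taasteen {CONJ,NOUN}; 2:zush {CONJ,ADJ}; 3:beil {PREP}; 4:zush {CONJ,ADJ}; 5:beil {PREP}; 6:sheenaant {NOUN}; 7:braisspau {ADJ}; 8:beil {PREP}.
Position 1: tagging it CONJ would leave rule 4 unsatisfiable, so it must be NOUN.
Position 2: tagging it CONJ would leave rule 4 unsatisfiable, so it must be ADJ.
Position 4: tagging it CONJ would leave rule 2 unsatisfiable, so it must be ADJ.
The only consistent sequence is: NOUN ADJ PREP ADJ PREP NOUN ADJ PREP.
Checking: rule 1 ok; rule 2 ok; rule 3 ok; rule 4 ok; rule 5 ok.

NOUN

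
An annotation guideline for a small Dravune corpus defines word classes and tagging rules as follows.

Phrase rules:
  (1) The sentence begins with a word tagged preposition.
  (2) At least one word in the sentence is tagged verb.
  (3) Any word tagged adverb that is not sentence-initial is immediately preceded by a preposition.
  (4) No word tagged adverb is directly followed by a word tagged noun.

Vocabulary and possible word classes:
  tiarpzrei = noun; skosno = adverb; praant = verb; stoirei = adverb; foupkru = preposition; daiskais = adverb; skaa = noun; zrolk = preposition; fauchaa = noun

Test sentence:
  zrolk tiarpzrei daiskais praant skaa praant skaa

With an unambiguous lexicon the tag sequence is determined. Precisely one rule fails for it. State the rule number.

Fixed tagging: preposition noun adverb verb noun verb noun.
Checking each rule: R1 holds, R2 holds, R3 violated, R4 holds.
Only rule 3 fails.

3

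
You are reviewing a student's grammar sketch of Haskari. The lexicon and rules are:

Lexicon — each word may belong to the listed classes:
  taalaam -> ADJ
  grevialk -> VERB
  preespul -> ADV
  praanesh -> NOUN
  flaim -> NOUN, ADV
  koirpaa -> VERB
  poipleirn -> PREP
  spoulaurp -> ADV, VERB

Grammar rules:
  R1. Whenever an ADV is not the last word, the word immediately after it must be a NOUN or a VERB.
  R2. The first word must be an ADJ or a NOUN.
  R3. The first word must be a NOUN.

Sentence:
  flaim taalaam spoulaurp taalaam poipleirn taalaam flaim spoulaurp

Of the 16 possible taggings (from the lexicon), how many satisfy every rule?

Candidates per position — 1:flaim {NOUN,ADV}; 2:taalaam {ADJ}; 3:spoulaurp {ADV,VERB}; 4:taalaam {ADJ}; 5:poipleirn {PREP}; 6:taalaam {ADJ}; 7:flaim {NOUN,ADV}; 8:spoulaurp {ADV,VERB}.
There are 16 candidate sequences in total.
The sequences that satisfy every rule: NOUN ADJ VERB ADJ PREP ADJ NOUN ADV; NOUN ADJ VERB ADJ PREP ADJ NOUN VERB; NOUN ADJ VERB ADJ PREP ADJ ADV VERB.
Count = 3.

3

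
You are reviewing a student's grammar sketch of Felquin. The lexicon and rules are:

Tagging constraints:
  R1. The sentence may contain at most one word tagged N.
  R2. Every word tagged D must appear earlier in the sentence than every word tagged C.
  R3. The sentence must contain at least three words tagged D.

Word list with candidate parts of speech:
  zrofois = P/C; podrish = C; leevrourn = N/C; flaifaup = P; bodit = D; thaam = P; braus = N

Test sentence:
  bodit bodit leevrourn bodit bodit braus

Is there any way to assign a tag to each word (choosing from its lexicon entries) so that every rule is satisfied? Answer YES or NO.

Candidates per position — 1:bodit {D}; 2:bodit {D}; 3:leevrourn {N,C}; 4:bodit {D}; 5:bodit {D}; 6:braus {N}.
Every candidate sequence violates at least one rule; no consistent tagging exists.

NO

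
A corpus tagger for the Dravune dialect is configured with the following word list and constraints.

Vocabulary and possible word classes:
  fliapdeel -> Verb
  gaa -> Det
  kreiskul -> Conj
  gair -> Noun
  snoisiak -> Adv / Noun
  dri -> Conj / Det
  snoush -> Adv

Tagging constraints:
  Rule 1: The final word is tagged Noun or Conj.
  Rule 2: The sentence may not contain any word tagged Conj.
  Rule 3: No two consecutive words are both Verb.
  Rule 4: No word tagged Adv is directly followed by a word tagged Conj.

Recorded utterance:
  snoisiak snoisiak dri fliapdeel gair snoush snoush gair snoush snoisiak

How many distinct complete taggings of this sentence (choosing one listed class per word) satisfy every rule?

Candidates per position — 1:snoisiak {Adv,Noun}; 2:snoisiak {Adv,Noun}; 3:dri {Conj,Det}; 4:fliapdeel {Verb}; 5:gair {Noun}; 6:snoush {Adv}; 7:snoush {Adv}; 8:gair {Noun}; 9:snoush {Adv}; 10:snoisiak {Adv,Noun}.
There are 16 candidate sequences in total.
The sequences that satisfy every rule: Adv Adv Det Verb Noun Adv Adv Noun Adv Noun; Adv Noun Det Verb Noun Adv Adv Noun Adv Noun; Noun Adv Det Verb Noun Adv Adv Noun Adv Noun; Noun Noun Det Verb Noun Adv Adv Noun Adv Noun.
Count = 4.

4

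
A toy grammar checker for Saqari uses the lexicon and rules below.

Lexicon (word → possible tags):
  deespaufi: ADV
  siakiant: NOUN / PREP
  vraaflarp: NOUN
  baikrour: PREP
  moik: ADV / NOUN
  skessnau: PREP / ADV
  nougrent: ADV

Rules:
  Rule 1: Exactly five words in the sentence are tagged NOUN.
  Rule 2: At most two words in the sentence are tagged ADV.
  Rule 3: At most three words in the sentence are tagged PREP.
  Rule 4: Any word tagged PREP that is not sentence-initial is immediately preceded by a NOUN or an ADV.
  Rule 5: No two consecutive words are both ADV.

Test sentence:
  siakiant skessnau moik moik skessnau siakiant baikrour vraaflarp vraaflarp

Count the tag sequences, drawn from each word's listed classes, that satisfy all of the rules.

Candidates per position — 1:siakiant {NOUN,PREP}; 2:skessnau {PREP,ADV}; 3:moik {ADV,NOUN}; 4:moik {ADV,NOUN}; 5:skessnau {PREP,ADV}; 6:siakiant {NOUN,PREP}; 7:baikrour {PREP}; 8:vraaflarp {NOUN}; 9:vraaflarp {NOUN}.
There are 64 candidate sequences in total.
Checking each against the rules leaves 6 sequences.
Count = 6.

6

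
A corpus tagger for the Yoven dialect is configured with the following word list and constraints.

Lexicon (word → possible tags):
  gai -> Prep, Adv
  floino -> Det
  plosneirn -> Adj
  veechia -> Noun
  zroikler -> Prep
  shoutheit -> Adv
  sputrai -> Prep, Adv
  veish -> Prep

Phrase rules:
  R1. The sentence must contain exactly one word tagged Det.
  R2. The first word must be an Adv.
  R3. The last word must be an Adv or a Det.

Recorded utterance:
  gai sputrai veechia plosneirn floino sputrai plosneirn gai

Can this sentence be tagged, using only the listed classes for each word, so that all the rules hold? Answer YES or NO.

Candidates per position — 1:gai {Prep,Adv}; 2:sputrai {Prep,Adv}; 3:veechia {Noun}; 4:plosneirn {Adj}; 5:floino {Det}; 6:sputrai {Prep,Adv}; 7:plosneirn {Adj}; 8:gai {Prep,Adv}.
One satisfying assignment: Adv Prep Noun Adj Det Adv Adj Adv.
Rule-by-rule: rule 1 ✓; rule 2 ✓; rule 3 ✓.

YES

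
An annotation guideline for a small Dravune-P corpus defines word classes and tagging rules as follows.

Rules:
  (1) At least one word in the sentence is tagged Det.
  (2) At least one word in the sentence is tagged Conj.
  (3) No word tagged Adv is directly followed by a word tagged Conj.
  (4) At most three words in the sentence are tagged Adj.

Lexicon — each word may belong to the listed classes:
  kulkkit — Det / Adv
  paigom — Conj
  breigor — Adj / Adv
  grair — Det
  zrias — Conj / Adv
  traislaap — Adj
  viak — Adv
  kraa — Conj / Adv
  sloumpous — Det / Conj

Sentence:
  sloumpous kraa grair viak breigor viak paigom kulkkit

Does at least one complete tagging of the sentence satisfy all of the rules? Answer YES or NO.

NO

Candidates per position — 1:sloumpous {Det,Conj}; 2:kraa {Conj,Adv}; 3:grair {Det}; 4:viak {Adv}; 5:breigor {Adj,Adv}; 6:viak {Adv}; 7:paigom {Conj}; 8:kulkkit {Det,Adv}.
Rule 3 cannot be satisfied by any choice of tags from the lexicon.
So there is no consistent tagging.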